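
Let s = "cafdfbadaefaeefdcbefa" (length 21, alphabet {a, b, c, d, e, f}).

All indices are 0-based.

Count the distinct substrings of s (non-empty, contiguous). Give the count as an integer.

210

sorted suffixes:
  #0 SA[0]=20  'a'
  #1 SA[1]=6  'adaefaeefdcbefa'
  #2 SA[2]=11  'aeefdcbefa'
  #3 SA[3]=8  'aefaeefdcbefa'
  #4 SA[4]=1  'afdfbadaefaeefdcbefa'
  #5 SA[5]=5  'badaefaeefdcbefa'
  #6 SA[6]=17  'befa'
  #7 SA[7]=0  'cafdfbadaefaeefdcbefa'
  #8 SA[8]=16  'cbefa'
  #9 SA[9]=7  'daefaeefdcbefa'
  #10 SA[10]=15  'dcbefa'
  #11 SA[11]=3  'dfbadaefaeefdcbefa'
  #12 SA[12]=12  'eefdcbefa'
  #13 SA[13]=18  'efa'
  #14 SA[14]=9  'efaeefdcbefa'
  #15 SA[15]=13  'efdcbefa'
  #16 SA[16]=19  'fa'
  #17 SA[17]=10  'faeefdcbefa'
  #18 SA[18]=4  'fbadaefaeefdcbefa'
  #19 SA[19]=14  'fdcbefa'
  #20 SA[20]=2  'fdfbadaefaeefdcbefa'

SA = [20, 6, 11, 8, 1, 5, 17, 0, 16, 7, 15, 3, 12, 18, 9, 13, 19, 10, 4, 14, 2]
i: (SA[i-1],SA[i]) lcp shared
  1: (20,6) 1 'a'
  2: (6,11) 1 'a'
  3: (11,8) 2 'ae'
  4: (8,1) 1 'a'
  5: (1,5) 0 ''
  6: (5,17) 1 'b'
  7: (17,0) 0 ''
  8: (0,16) 1 'c'
  9: (16,7) 0 ''
  10: (7,15) 1 'd'
  11: (15,3) 1 'd'
  12: (3,12) 0 ''
  13: (12,18) 1 'e'
  14: (18,9) 3 'efa'
  15: (9,13) 2 'ef'
  16: (13,19) 0 ''
  17: (19,10) 2 'fa'
  18: (10,4) 1 'f'
  19: (4,14) 1 'f'
  20: (14,2) 2 'fd'

n(n+1)/2 = 21·22/2 = 231
Σ LCP = 0 + 1 + 1 + 2 + 1 + 0 + 1 + 0 + 1 + 0 + 1 + 1 + 0 + 1 + 3 + 2 + 0 + 2 + 1 + 1 + 2 = 21
distinct = 231 − 21 = 210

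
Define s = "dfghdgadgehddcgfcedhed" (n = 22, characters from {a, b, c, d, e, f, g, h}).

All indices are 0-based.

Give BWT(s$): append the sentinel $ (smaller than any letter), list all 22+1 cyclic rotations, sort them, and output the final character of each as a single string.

rank  rotation                 last
    0  $dfghdgadgehddcgfcedhed  d
    1  adgehddcgfcedhed$dfghdg  g
    2  cedhed$dfghdgadgehddcgf  f
    3  cgfcedhed$dfghdgadgehdd  d
    4  d$dfghdgadgehddcgfcedhe  e
    5  dcgfcedhed$dfghdgadgehd  d
    6  ddcgfcedhed$dfghdgadgeh  h
    7  dfghdgadgehddcgfcedhed$  $
    8  dgadgehddcgfcedhed$dfgh  h
    9  dgehddcgfcedhed$dfghdga  a
   10  dhed$dfghdgadgehddcgfce  e
   11  ed$dfghdgadgehddcgfcedh  h
   12  edhed$dfghdgadgehddcgfc  c
   13  ehddcgfcedhed$dfghdgadg  g
   14  fcedhed$dfghdgadgehddcg  g
   15  fghdgadgehddcgfcedhed$d  d
   16  gadgehddcgfcedhed$dfghd  d
   17  gehddcgfcedhed$dfghdgad  d
   18  gfcedhed$dfghdgadgehddc  c
   19  ghdgadgehddcgfcedhed$df  f
   20  hddcgfcedhed$dfghdgadge  e
   21  hdgadgehddcgfcedhed$dfg  g
   22  hed$dfghdgadgehddcgfced  d

dgfdedh$haehcggdddcfegd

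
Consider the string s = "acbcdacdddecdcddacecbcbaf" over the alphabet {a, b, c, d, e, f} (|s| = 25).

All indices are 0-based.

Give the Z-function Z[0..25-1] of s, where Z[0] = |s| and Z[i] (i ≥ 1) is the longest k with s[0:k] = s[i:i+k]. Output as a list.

[25, 0, 0, 0, 0, 2, 0, 0, 0, 0, 0, 0, 0, 0, 0, 0, 2, 0, 0, 0, 0, 0, 0, 1, 0]

Z[0]=25
i=1: i≥r, start 0; Z[1]=0
i=2: i≥r, start 0; Z[2]=0
i=3: i≥r, start 0; Z[3]=0
i=4: i≥r, start 0; Z[4]=0
i=5: i≥r, start 0; Z[5]=2 grow→box=[5,7)
i=6: min(r-i=1, Z[1]=0)=0; Z[6]=0
i=7: i≥r, start 0; Z[7]=0
i=8: i≥r, start 0; Z[8]=0
i=9: i≥r, start 0; Z[9]=0
i=10: i≥r, start 0; Z[10]=0
i=11: i≥r, start 0; Z[11]=0
i=12: i≥r, start 0; Z[12]=0
i=13: i≥r, start 0; Z[13]=0
i=14: i≥r, start 0; Z[14]=0
i=15: i≥r, start 0; Z[15]=0
i=16: i≥r, start 0; Z[16]=2 grow→box=[16,18)
i=17: min(r-i=1, Z[1]=0)=0; Z[17]=0
i=18: i≥r, start 0; Z[18]=0
i=19: i≥r, start 0; Z[19]=0
i=20: i≥r, start 0; Z[20]=0
i=21: i≥r, start 0; Z[21]=0
i=22: i≥r, start 0; Z[22]=0
i=23: i≥r, start 0; Z[23]=1 grow→box=[23,24)
i=24: i≥r, start 0; Z[24]=0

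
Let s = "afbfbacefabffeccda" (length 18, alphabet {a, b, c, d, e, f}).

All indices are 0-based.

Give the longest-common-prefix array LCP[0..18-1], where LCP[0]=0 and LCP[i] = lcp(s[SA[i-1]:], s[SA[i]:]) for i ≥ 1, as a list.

sorted suffixes:
  #0 SA[0]=17  'a'
  #1 SA[1]=9  'abffeccda'
  #2 SA[2]=5  'acefabffeccda'
  #3 SA[3]=0  'afbfbacefabffeccda'
  #4 SA[4]=4  'bacefabffeccda'
  #5 SA[5]=2  'bfbacefabffeccda'
  #6 SA[6]=10  'bffeccda'
  #7 SA[7]=14  'ccda'
  #8 SA[8]=15  'cda'
  #9 SA[9]=6  'cefabffeccda'
  #10 SA[10]=16  'da'
  #11 SA[11]=13  'eccda'
  #12 SA[12]=7  'efabffeccda'
  #13 SA[13]=8  'fabffeccda'
  #14 SA[14]=3  'fbacefabffeccda'
  #15 SA[15]=1  'fbfbacefabffeccda'
  #16 SA[16]=12  'feccda'
  #17 SA[17]=11  'ffeccda'

SA = [17, 9, 5, 0, 4, 2, 10, 14, 15, 6, 16, 13, 7, 8, 3, 1, 12, 11]
i: (SA[i-1],SA[i]) lcp shared
  1: (17,9) 1 'a'
  2: (9,5) 1 'a'
  3: (5,0) 1 'a'
  4: (0,4) 0 ''
  5: (4,2) 1 'b'
  6: (2,10) 2 'bf'
  7: (10,14) 0 ''
  8: (14,15) 1 'c'
  9: (15,6) 1 'c'
  10: (6,16) 0 ''
  11: (16,13) 0 ''
  12: (13,7) 1 'e'
  13: (7,8) 0 ''
  14: (8,3) 1 'f'
  15: (3,1) 2 'fb'
  16: (1,12) 1 'f'
  17: (12,11) 1 'f'

[0, 1, 1, 1, 0, 1, 2, 0, 1, 1, 0, 0, 1, 0, 1, 2, 1, 1]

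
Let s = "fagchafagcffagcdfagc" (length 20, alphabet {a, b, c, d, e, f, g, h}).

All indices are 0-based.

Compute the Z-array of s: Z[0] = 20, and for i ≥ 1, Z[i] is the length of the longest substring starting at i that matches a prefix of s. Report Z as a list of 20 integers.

Z[0]=20
i=1: i≥r, start 0; Z[1]=0
i=2: i≥r, start 0; Z[2]=0
i=3: i≥r, start 0; Z[3]=0
i=4: i≥r, start 0; Z[4]=0
i=5: i≥r, start 0; Z[5]=0
i=6: i≥r, start 0; Z[6]=4 extend→box=[6,10)
i=7: min(r-i=3, Z[1]=0)=0; Z[7]=0
i=8: min(r-i=2, Z[2]=0)=0; Z[8]=0
i=9: min(r-i=1, Z[3]=0)=0; Z[9]=0
i=10: i≥r, start 0; Z[10]=1 extend→box=[10,11)
i=11: i≥r, start 0; Z[11]=4 extend→box=[11,15)
i=12: min(r-i=3, Z[1]=0)=0; Z[12]=0
i=13: min(r-i=2, Z[2]=0)=0; Z[13]=0
i=14: min(r-i=1, Z[3]=0)=0; Z[14]=0
i=15: i≥r, start 0; Z[15]=0
i=16: i≥r, start 0; Z[16]=4 extend→box=[16,20)
i=17: min(r-i=3, Z[1]=0)=0; Z[17]=0
i=18: min(r-i=2, Z[2]=0)=0; Z[18]=0
i=19: min(r-i=1, Z[3]=0)=0; Z[19]=0

[20, 0, 0, 0, 0, 0, 4, 0, 0, 0, 1, 4, 0, 0, 0, 0, 4, 0, 0, 0]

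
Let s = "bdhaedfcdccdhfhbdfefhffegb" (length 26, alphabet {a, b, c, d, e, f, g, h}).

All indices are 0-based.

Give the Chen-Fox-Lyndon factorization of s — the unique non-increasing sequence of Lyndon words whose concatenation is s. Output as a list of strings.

emit factor 1: 'bdh' (i=0, period=3)
emit factor 2: 'aedfcdccdhfhbdfefhffegb' (i=3, period=23)

["bdh", "aedfcdccdhfhbdfefhffegb"]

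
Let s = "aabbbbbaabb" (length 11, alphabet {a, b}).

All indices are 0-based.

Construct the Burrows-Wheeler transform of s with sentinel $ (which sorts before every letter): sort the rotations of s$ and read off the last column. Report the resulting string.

bb$aabbabbba

rank  rotation      last
    0  $aabbbbbaabb  b
    1  aabb$aabbbbb  b
    2  aabbbbbaabb$  $
    3  abb$aabbbbba  a
    4  abbbbbaabb$a  a
    5  b$aabbbbbaab  b
    6  baabb$aabbbb  b
    7  bb$aabbbbbaa  a
    8  bbaabb$aabbb  b
    9  bbbaabb$aabb  b
   10  bbbbaabb$aab  b
   11  bbbbbaabb$aa  a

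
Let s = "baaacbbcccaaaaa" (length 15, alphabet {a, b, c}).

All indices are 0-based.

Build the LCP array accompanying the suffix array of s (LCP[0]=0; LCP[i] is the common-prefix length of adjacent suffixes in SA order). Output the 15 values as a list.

rank→(start, suffix):
  0 → (14, 'a')
  1 → (13, 'aa')
  2 → (12, 'aaa')
  3 → (11, 'aaaa')
  4 → (10, 'aaaaa')
  5 → (1, 'aaacbbcccaaaaa')
  6 → (2, 'aacbbcccaaaaa')
  7 → (3, 'acbbcccaaaaa')
  8 → (0, 'baaacbbcccaaaaa')
  9 → (5, 'bbcccaaaaa')
  10 → (6, 'bcccaaaaa')
  11 → (9, 'caaaaa')
  12 → (4, 'cbbcccaaaaa')
  13 → (8, 'ccaaaaa')
  14 → (7, 'cccaaaaa')

SA = [14, 13, 12, 11, 10, 1, 2, 3, 0, 5, 6, 9, 4, 8, 7]
i: (SA[i-1],SA[i]) lcp shared
  1: (14,13) 1 'a'
  2: (13,12) 2 'aa'
  3: (12,11) 3 'aaa'
  4: (11,10) 4 'aaaa'
  5: (10,1) 3 'aaa'
  6: (1,2) 2 'aa'
  7: (2,3) 1 'a'
  8: (3,0) 0 ''
  9: (0,5) 1 'b'
  10: (5,6) 1 'b'
  11: (6,9) 0 ''
  12: (9,4) 1 'c'
  13: (4,8) 1 'c'
  14: (8,7) 2 'cc'

[0, 1, 2, 3, 4, 3, 2, 1, 0, 1, 1, 0, 1, 1, 2]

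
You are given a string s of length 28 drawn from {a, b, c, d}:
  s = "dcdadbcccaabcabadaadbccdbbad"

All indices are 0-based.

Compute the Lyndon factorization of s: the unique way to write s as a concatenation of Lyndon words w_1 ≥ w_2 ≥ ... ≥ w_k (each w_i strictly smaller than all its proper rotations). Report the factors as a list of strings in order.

["d", "cd", "adbccc", "aabcabadaadbccdbbad"]

emit factor 1: 'd' (i=0, period=1)
emit factor 2: 'cd' (i=1, period=2)
emit factor 3: 'adbccc' (i=3, period=6)
emit factor 4: 'aabcabadaadbccdbbad' (i=9, period=19)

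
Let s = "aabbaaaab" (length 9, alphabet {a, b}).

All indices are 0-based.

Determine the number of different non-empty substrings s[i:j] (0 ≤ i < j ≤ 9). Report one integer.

sorted suffixes:
  #0 SA[0]=4  'aaaab'
  #1 SA[1]=5  'aaab'
  #2 SA[2]=6  'aab'
  #3 SA[3]=0  'aabbaaaab'
  #4 SA[4]=7  'ab'
  #5 SA[5]=1  'abbaaaab'
  #6 SA[6]=8  'b'
  #7 SA[7]=3  'baaaab'
  #8 SA[8]=2  'bbaaaab'

SA = [4, 5, 6, 0, 7, 1, 8, 3, 2]
[i] adj suffixes → lcp
  [1] 4/5 → 3 ('aaa')
  [2] 5/6 → 2 ('aa')
  [3] 6/0 → 3 ('aab')
  [4] 0/7 → 1 ('a')
  [5] 7/1 → 2 ('ab')
  [6] 1/8 → 0 ('')
  [7] 8/3 → 1 ('b')
  [8] 3/2 → 1 ('b')

n(n+1)/2 = 9·10/2 = 45
Σ LCP = 0 + 3 + 2 + 3 + 1 + 2 + 0 + 1 + 1 = 13
distinct = 45 − 13 = 32

32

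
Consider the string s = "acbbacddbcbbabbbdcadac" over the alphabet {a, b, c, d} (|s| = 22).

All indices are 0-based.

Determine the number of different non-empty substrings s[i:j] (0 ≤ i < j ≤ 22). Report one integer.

225

rank→(start, suffix):
  0 → (12, 'abbbdcadac')
  1 → (20, 'ac')
  2 → (0, 'acbbacddbcbbabbbdcadac')
  3 → (4, 'acddbcbbabbbdcadac')
  4 → (18, 'adac')
  5 → (11, 'babbbdcadac')
  6 → (3, 'bacddbcbbabbbdcadac')
  7 → (10, 'bbabbbdcadac')
  8 → (2, 'bbacddbcbbabbbdcadac')
  9 → (13, 'bbbdcadac')
  10 → (14, 'bbdcadac')
  11 → (8, 'bcbbabbbdcadac')
  12 → (15, 'bdcadac')
  13 → (21, 'c')
  14 → (17, 'cadac')
  15 → (9, 'cbbabbbdcadac')
  16 → (1, 'cbbacddbcbbabbbdcadac')
  17 → (5, 'cddbcbbabbbdcadac')
  18 → (19, 'dac')
  19 → (7, 'dbcbbabbbdcadac')
  20 → (16, 'dcadac')
  21 → (6, 'ddbcbbabbbdcadac')

SA = [12, 20, 0, 4, 18, 11, 3, 10, 2, 13, 14, 8, 15, 21, 17, 9, 1, 5, 19, 7, 16, 6]
[i] adj suffixes → lcp
  [1] 12/20 → 1 ('a')
  [2] 20/0 → 2 ('ac')
  [3] 0/4 → 2 ('ac')
  [4] 4/18 → 1 ('a')
  [5] 18/11 → 0 ('')
  [6] 11/3 → 2 ('ba')
  [7] 3/10 → 1 ('b')
  [8] 10/2 → 3 ('bba')
  [9] 2/13 → 2 ('bb')
  [10] 13/14 → 2 ('bb')
  [11] 14/8 → 1 ('b')
  [12] 8/15 → 1 ('b')
  [13] 15/21 → 0 ('')
  [14] 21/17 → 1 ('c')
  [15] 17/9 → 1 ('c')
  [16] 9/1 → 4 ('cbba')
  [17] 1/5 → 1 ('c')
  [18] 5/19 → 0 ('')
  [19] 19/7 → 1 ('d')
  [20] 7/16 → 1 ('d')
  [21] 16/6 → 1 ('d')

n(n+1)/2 = 22·23/2 = 253
Σ LCP = 0 + 1 + 2 + 2 + 1 + 0 + 2 + 1 + 3 + 2 + 2 + 1 + 1 + 0 + 1 + 1 + 4 + 1 + 0 + 1 + 1 + 1 = 28
distinct = 253 − 28 = 225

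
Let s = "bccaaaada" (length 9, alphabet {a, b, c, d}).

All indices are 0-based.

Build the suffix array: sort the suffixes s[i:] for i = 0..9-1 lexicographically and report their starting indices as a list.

rank→(start, suffix):
  0 → (8, 'a')
  1 → (3, 'aaaada')
  2 → (4, 'aaada')
  3 → (5, 'aada')
  4 → (6, 'ada')
  5 → (0, 'bccaaaada')
  6 → (2, 'caaaada')
  7 → (1, 'ccaaaada')
  8 → (7, 'da')

[8, 3, 4, 5, 6, 0, 2, 1, 7]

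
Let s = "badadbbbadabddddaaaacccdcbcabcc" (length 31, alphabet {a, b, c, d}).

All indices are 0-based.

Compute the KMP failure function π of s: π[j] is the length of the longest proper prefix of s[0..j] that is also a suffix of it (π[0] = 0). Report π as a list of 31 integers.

[0, 0, 0, 0, 0, 1, 1, 1, 2, 3, 4, 1, 0, 0, 0, 0, 0, 0, 0, 0, 0, 0, 0, 0, 0, 1, 0, 0, 1, 0, 0]

π[0] = 0
j=1 s[j]='a': π[1]=0 (border '')
j=2 s[j]='d': π[2]=0 (border '')
j=3 s[j]='a': π[3]=0 (border '')
j=4 s[j]='d': π[4]=0 (border '')
j=5 s[j]='b': π[5]=1 (border 'b')
j=6 s[j]='b': k: 1→0; π[6]=1 (border 'b')
j=7 s[j]='b': k: 1→0; π[7]=1 (border 'b')
j=8 s[j]='a': π[8]=2 (border 'ba')
j=9 s[j]='d': π[9]=3 (border 'bad')
j=10 s[j]='a': π[10]=4 (border 'bada')
j=11 s[j]='b': k: 4→0; π[11]=1 (border 'b')
j=12 s[j]='d': k: 1→0; π[12]=0 (border '')
j=13 s[j]='d': π[13]=0 (border '')
j=14 s[j]='d': π[14]=0 (border '')
j=15 s[j]='d': π[15]=0 (border '')
j=16 s[j]='a': π[16]=0 (border '')
j=17 s[j]='a': π[17]=0 (border '')
j=18 s[j]='a': π[18]=0 (border '')
j=19 s[j]='a': π[19]=0 (border '')
j=20 s[j]='c': π[20]=0 (border '')
j=21 s[j]='c': π[21]=0 (border '')
j=22 s[j]='c': π[22]=0 (border '')
j=23 s[j]='d': π[23]=0 (border '')
j=24 s[j]='c': π[24]=0 (border '')
j=25 s[j]='b': π[25]=1 (border 'b')
j=26 s[j]='c': k: 1→0; π[26]=0 (border '')
j=27 s[j]='a': π[27]=0 (border '')
j=28 s[j]='b': π[28]=1 (border 'b')
j=29 s[j]='c': k: 1→0; π[29]=0 (border '')
j=30 s[j]='c': π[30]=0 (border '')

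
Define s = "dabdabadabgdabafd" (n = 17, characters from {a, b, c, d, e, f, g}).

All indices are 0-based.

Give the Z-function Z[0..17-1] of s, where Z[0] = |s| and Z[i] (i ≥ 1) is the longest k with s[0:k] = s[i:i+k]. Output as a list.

Z[0]=17
i=1: i≥r, start 0; Z[1]=0
i=2: i≥r, start 0; Z[2]=0
i=3: i≥r, start 0; Z[3]=3 extend→box=[3,6)
i=4: min(r-i=2, Z[1]=0)=0; Z[4]=0
i=5: min(r-i=1, Z[2]=0)=0; Z[5]=0
i=6: i≥r, start 0; Z[6]=0
i=7: i≥r, start 0; Z[7]=3 extend→box=[7,10)
i=8: min(r-i=2, Z[1]=0)=0; Z[8]=0
i=9: min(r-i=1, Z[2]=0)=0; Z[9]=0
i=10: i≥r, start 0; Z[10]=0
i=11: i≥r, start 0; Z[11]=3 extend→box=[11,14)
i=12: min(r-i=2, Z[1]=0)=0; Z[12]=0
i=13: min(r-i=1, Z[2]=0)=0; Z[13]=0
i=14: i≥r, start 0; Z[14]=0
i=15: i≥r, start 0; Z[15]=0
i=16: i≥r, start 0; Z[16]=1 extend→box=[16,17)

[17, 0, 0, 3, 0, 0, 0, 3, 0, 0, 0, 3, 0, 0, 0, 0, 1]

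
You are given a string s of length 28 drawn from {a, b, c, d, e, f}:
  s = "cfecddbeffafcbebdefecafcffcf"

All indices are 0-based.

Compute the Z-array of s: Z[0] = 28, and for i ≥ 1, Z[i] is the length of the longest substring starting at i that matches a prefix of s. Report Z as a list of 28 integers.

Z[0]=28
i=1: fresh scan; Z[1]=0
i=2: fresh scan; Z[2]=0
i=3: fresh scan; Z[3]=1 scan→box=[3,4)
i=4: fresh scan; Z[4]=0
i=5: fresh scan; Z[5]=0
i=6: fresh scan; Z[6]=0
i=7: fresh scan; Z[7]=0
i=8: fresh scan; Z[8]=0
i=9: fresh scan; Z[9]=0
i=10: fresh scan; Z[10]=0
i=11: fresh scan; Z[11]=0
i=12: fresh scan; Z[12]=1 scan→box=[12,13)
i=13: fresh scan; Z[13]=0
i=14: fresh scan; Z[14]=0
i=15: fresh scan; Z[15]=0
i=16: fresh scan; Z[16]=0
i=17: fresh scan; Z[17]=0
i=18: fresh scan; Z[18]=0
i=19: fresh scan; Z[19]=0
i=20: fresh scan; Z[20]=1 scan→box=[20,21)
i=21: fresh scan; Z[21]=0
i=22: fresh scan; Z[22]=0
i=23: fresh scan; Z[23]=2 scan→box=[23,25)
i=24: min(r-i=1, Z[1]=0)=0; Z[24]=0
i=25: fresh scan; Z[25]=0
i=26: fresh scan; Z[26]=2 scan→box=[26,28)
i=27: min(r-i=1, Z[1]=0)=0; Z[27]=0

[28, 0, 0, 1, 0, 0, 0, 0, 0, 0, 0, 0, 1, 0, 0, 0, 0, 0, 0, 0, 1, 0, 0, 2, 0, 0, 2, 0]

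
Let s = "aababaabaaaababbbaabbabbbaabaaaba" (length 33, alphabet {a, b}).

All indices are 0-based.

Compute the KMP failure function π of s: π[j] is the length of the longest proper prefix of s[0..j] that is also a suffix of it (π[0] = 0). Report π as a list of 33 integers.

[0, 1, 0, 1, 0, 1, 2, 3, 4, 2, 2, 2, 3, 4, 5, 0, 0, 1, 2, 3, 0, 1, 0, 0, 0, 1, 2, 3, 4, 2, 2, 3, 4]

π[0] = 0
j=1 s[j]='a': π[1]=1 (border 'a')
j=2 s[j]='b': k: 1→0; π[2]=0 (border '')
j=3 s[j]='a': π[3]=1 (border 'a')
j=4 s[j]='b': k: 1→0; π[4]=0 (border '')
j=5 s[j]='a': π[5]=1 (border 'a')
j=6 s[j]='a': π[6]=2 (border 'aa')
j=7 s[j]='b': π[7]=3 (border 'aab')
j=8 s[j]='a': π[8]=4 (border 'aaba')
j=9 s[j]='a': k: 4→1; π[9]=2 (border 'aa')
j=10 s[j]='a': k: 2→1; π[10]=2 (border 'aa')
j=11 s[j]='a': k: 2→1; π[11]=2 (border 'aa')
j=12 s[j]='b': π[12]=3 (border 'aab')
j=13 s[j]='a': π[13]=4 (border 'aaba')
j=14 s[j]='b': π[14]=5 (border 'aabab')
j=15 s[j]='b': k: 5→0; π[15]=0 (border '')
j=16 s[j]='b': π[16]=0 (border '')
j=17 s[j]='a': π[17]=1 (border 'a')
j=18 s[j]='a': π[18]=2 (border 'aa')
j=19 s[j]='b': π[19]=3 (border 'aab')
j=20 s[j]='b': k: 3→0; π[20]=0 (border '')
j=21 s[j]='a': π[21]=1 (border 'a')
j=22 s[j]='b': k: 1→0; π[22]=0 (border '')
j=23 s[j]='b': π[23]=0 (border '')
j=24 s[j]='b': π[24]=0 (border '')
j=25 s[j]='a': π[25]=1 (border 'a')
j=26 s[j]='a': π[26]=2 (border 'aa')
j=27 s[j]='b': π[27]=3 (border 'aab')
j=28 s[j]='a': π[28]=4 (border 'aaba')
j=29 s[j]='a': k: 4→1; π[29]=2 (border 'aa')
j=30 s[j]='a': k: 2→1; π[30]=2 (border 'aa')
j=31 s[j]='b': π[31]=3 (border 'aab')
j=32 s[j]='a': π[32]=4 (border 'aaba')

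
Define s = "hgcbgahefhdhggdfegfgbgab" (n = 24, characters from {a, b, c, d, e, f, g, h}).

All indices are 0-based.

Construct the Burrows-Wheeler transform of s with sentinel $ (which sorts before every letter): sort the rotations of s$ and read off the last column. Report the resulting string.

rank  rotation                   last
    0  $hgcbgahefhdhggdfegfgbgab  b
    1  ab$hgcbgahefhdhggdfegfgbg  g
    2  ahefhdhggdfegfgbgab$hgcbg  g
    3  b$hgcbgahefhdhggdfegfgbga  a
    4  bgab$hgcbgahefhdhggdfegfg  g
    5  bgahefhdhggdfegfgbgab$hgc  c
    6  cbgahefhdhggdfegfgbgab$hg  g
    7  dfegfgbgab$hgcbgahefhdhgg  g
    8  dhggdfegfgbgab$hgcbgahefh  h
    9  efhdhggdfegfgbgab$hgcbgah  h
   10  egfgbgab$hgcbgahefhdhggdf  f
   11  fegfgbgab$hgcbgahefhdhggd  d
   12  fgbgab$hgcbgahefhdhggdfeg  g
   13  fhdhggdfegfgbgab$hgcbgahe  e
   14  gab$hgcbgahefhdhggdfegfgb  b
   15  gahefhdhggdfegfgbgab$hgcb  b
   16  gbgab$hgcbgahefhdhggdfegf  f
   17  gcbgahefhdhggdfegfgbgab$h  h
   18  gdfegfgbgab$hgcbgahefhdhg  g
   19  gfgbgab$hgcbgahefhdhggdfe  e
   20  ggdfegfgbgab$hgcbgahefhdh  h
   21  hdhggdfegfgbgab$hgcbgahef  f
   22  hefhdhggdfegfgbgab$hgcbga  a
   23  hgcbgahefhdhggdfegfgbgab$  $
   24  hggdfegfgbgab$hgcbgahefhd  d

bggagcgghhfdgebbfhgehfa$d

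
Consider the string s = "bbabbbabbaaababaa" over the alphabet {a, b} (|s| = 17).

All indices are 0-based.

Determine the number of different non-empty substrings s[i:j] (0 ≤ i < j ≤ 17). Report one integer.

116

rank→(start, suffix):
  0 → (16, 'a')
  1 → (15, 'aa')
  2 → (9, 'aaababaa')
  3 → (10, 'aababaa')
  4 → (13, 'abaa')
  5 → (11, 'ababaa')
  6 → (6, 'abbaaababaa')
  7 → (2, 'abbbabbaaababaa')
  8 → (14, 'baa')
  9 → (8, 'baaababaa')
  10 → (12, 'babaa')
  11 → (5, 'babbaaababaa')
  12 → (1, 'babbbabbaaababaa')
  13 → (7, 'bbaaababaa')
  14 → (4, 'bbabbaaababaa')
  15 → (0, 'bbabbbabbaaababaa')
  16 → (3, 'bbbabbaaababaa')

SA = [16, 15, 9, 10, 13, 11, 6, 2, 14, 8, 12, 5, 1, 7, 4, 0, 3]
[i] adj suffixes → lcp
  [1] 16/15 → 1 ('a')
  [2] 15/9 → 2 ('aa')
  [3] 9/10 → 2 ('aa')
  [4] 10/13 → 1 ('a')
  [5] 13/11 → 3 ('aba')
  [6] 11/6 → 2 ('ab')
  [7] 6/2 → 3 ('abb')
  [8] 2/14 → 0 ('')
  [9] 14/8 → 3 ('baa')
  [10] 8/12 → 2 ('ba')
  [11] 12/5 → 3 ('bab')
  [12] 5/1 → 4 ('babb')
  [13] 1/7 → 1 ('b')
  [14] 7/4 → 3 ('bba')
  [15] 4/0 → 5 ('bbabb')
  [16] 0/3 → 2 ('bb')

n(n+1)/2 = 17·18/2 = 153
Σ LCP = 0 + 1 + 2 + 2 + 1 + 3 + 2 + 3 + 0 + 3 + 2 + 3 + 4 + 1 + 3 + 5 + 2 = 37
distinct = 153 − 37 = 116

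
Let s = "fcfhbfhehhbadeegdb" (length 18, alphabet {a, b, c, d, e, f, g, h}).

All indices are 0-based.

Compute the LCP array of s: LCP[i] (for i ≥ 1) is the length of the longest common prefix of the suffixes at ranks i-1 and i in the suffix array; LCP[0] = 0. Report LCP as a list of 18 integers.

rank | idx | suffix
   0 |  11 | adeegdb
   1 |  17 | b
   2 |  10 | badeegdb
   3 |   4 | bfhehhbadeegdb
   4 |   1 | cfhbfhehhbadeegdb
   5 |  16 | db
   6 |  12 | deegdb
   7 |  13 | eegdb
   8 |  14 | egdb
   9 |   7 | ehhbadeegdb
  10 |   0 | fcfhbfhehhbadeegdb
  11 |   2 | fhbfhehhbadeegdb
  12 |   5 | fhehhbadeegdb
  13 |  15 | gdb
  14 |   9 | hbadeegdb
  15 |   3 | hbfhehhbadeegdb
  16 |   6 | hehhbadeegdb
  17 |   8 | hhbadeegdb

SA = [11, 17, 10, 4, 1, 16, 12, 13, 14, 7, 0, 2, 5, 15, 9, 3, 6, 8]
i: (SA[i-1],SA[i]) lcp shared
  1: (11,17) 0 ''
  2: (17,10) 1 'b'
  3: (10,4) 1 'b'
  4: (4,1) 0 ''
  5: (1,16) 0 ''
  6: (16,12) 1 'd'
  7: (12,13) 0 ''
  8: (13,14) 1 'e'
  9: (14,7) 1 'e'
  10: (7,0) 0 ''
  11: (0,2) 1 'f'
  12: (2,5) 2 'fh'
  13: (5,15) 0 ''
  14: (15,9) 0 ''
  15: (9,3) 2 'hb'
  16: (3,6) 1 'h'
  17: (6,8) 1 'h'

[0, 0, 1, 1, 0, 0, 1, 0, 1, 1, 0, 1, 2, 0, 0, 2, 1, 1]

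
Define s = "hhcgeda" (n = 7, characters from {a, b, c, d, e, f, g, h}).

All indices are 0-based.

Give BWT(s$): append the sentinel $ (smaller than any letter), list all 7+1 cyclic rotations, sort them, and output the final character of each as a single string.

rank  rotation  last
    0  $hhcgeda  a
    1  a$hhcged  d
    2  cgeda$hh  h
    3  da$hhcge  e
    4  eda$hhcg  g
    5  geda$hhc  c
    6  hcgeda$h  h
    7  hhcgeda$  $

adhegch$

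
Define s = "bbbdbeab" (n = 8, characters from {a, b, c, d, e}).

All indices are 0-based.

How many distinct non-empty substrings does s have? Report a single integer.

31

rank | idx | suffix
   0 |   6 | ab
   1 |   7 | b
   2 |   0 | bbbdbeab
   3 |   1 | bbdbeab
   4 |   2 | bdbeab
   5 |   4 | beab
   6 |   3 | dbeab
   7 |   5 | eab

SA = [6, 7, 0, 1, 2, 4, 3, 5]
[i] adj suffixes → lcp
  [1] 6/7 → 0 ('')
  [2] 7/0 → 1 ('b')
  [3] 0/1 → 2 ('bb')
  [4] 1/2 → 1 ('b')
  [5] 2/4 → 1 ('b')
  [6] 4/3 → 0 ('')
  [7] 3/5 → 0 ('')

n(n+1)/2 = 8·9/2 = 36
Σ LCP = 0 + 0 + 1 + 2 + 1 + 1 + 0 + 0 = 5
distinct = 36 − 5 = 31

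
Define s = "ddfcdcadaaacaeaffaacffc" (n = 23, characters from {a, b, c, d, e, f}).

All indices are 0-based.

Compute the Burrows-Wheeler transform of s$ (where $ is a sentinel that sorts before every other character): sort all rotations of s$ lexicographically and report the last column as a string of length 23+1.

rank  rotation                  last
    0  $ddfcdcadaaacaeaffaacffc  c
    1  aaacaeaffaacffc$ddfcdcad  d
    2  aacaeaffaacffc$ddfcdcada  a
    3  aacffc$ddfcdcadaaacaeaff  f
    4  acaeaffaacffc$ddfcdcadaa  a
    5  acffc$ddfcdcadaaacaeaffa  a
    6  adaaacaeaffaacffc$ddfcdc  c
    7  aeaffaacffc$ddfcdcadaaac  c
    8  affaacffc$ddfcdcadaaacae  e
    9  c$ddfcdcadaaacaeaffaacff  f
   10  cadaaacaeaffaacffc$ddfcd  d
   11  caeaffaacffc$ddfcdcadaaa  a
   12  cdcadaaacaeaffaacffc$ddf  f
   13  cffc$ddfcdcadaaacaeaffaa  a
   14  daaacaeaffaacffc$ddfcdca  a
   15  dcadaaacaeaffaacffc$ddfc  c
   16  ddfcdcadaaacaeaffaacffc$  $
   17  dfcdcadaaacaeaffaacffc$d  d
   18  eaffaacffc$ddfcdcadaaaca  a
   19  faacffc$ddfcdcadaaacaeaf  f
   20  fc$ddfcdcadaaacaeaffaacf  f
   21  fcdcadaaacaeaffaacffc$dd  d
   22  ffaacffc$ddfcdcadaaacaea  a
   23  ffc$ddfcdcadaaacaeaffaac  c

cdafaaccefdafaac$daffdac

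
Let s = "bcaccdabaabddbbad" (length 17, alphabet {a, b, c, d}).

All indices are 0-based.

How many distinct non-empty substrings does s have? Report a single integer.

138

rank→(start, suffix):
  0 → (8, 'aabddbbad')
  1 → (6, 'abaabddbbad')
  2 → (9, 'abddbbad')
  3 → (2, 'accdabaabddbbad')
  4 → (15, 'ad')
  5 → (7, 'baabddbbad')
  6 → (14, 'bad')
  7 → (13, 'bbad')
  8 → (0, 'bcaccdabaabddbbad')
  9 → (10, 'bddbbad')
  10 → (1, 'caccdabaabddbbad')
  11 → (3, 'ccdabaabddbbad')
  12 → (4, 'cdabaabddbbad')
  13 → (16, 'd')
  14 → (5, 'dabaabddbbad')
  15 → (12, 'dbbad')
  16 → (11, 'ddbbad')

SA = [8, 6, 9, 2, 15, 7, 14, 13, 0, 10, 1, 3, 4, 16, 5, 12, 11]
rank  pair      lcp
   1  s[8:],s[6:]  1  'a'
   2  s[6:],s[9:]  2  'ab'
   3  s[9:],s[2:]  1  'a'
   4  s[2:],s[15:]  1  'a'
   5  s[15:],s[7:]  0  ''
   6  s[7:],s[14:]  2  'ba'
   7  s[14:],s[13:]  1  'b'
   8  s[13:],s[0:]  1  'b'
   9  s[0:],s[10:]  1  'b'
  10  s[10:],s[1:]  0  ''
  11  s[1:],s[3:]  1  'c'
  12  s[3:],s[4:]  1  'c'
  13  s[4:],s[16:]  0  ''
  14  s[16:],s[5:]  1  'd'
  15  s[5:],s[12:]  1  'd'
  16  s[12:],s[11:]  1  'd'

n(n+1)/2 = 17·18/2 = 153
Σ LCP = 0 + 1 + 2 + 1 + 1 + 0 + 2 + 1 + 1 + 1 + 0 + 1 + 1 + 0 + 1 + 1 + 1 = 15
distinct = 153 − 15 = 138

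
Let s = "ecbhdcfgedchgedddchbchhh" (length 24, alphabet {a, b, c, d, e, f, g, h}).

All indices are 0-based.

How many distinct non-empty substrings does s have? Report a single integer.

273

sorted suffixes:
  #0 SA[0]=19  'bchhh'
  #1 SA[1]=2  'bhdcfgedchgedddchbchhh'
  #2 SA[2]=1  'cbhdcfgedchgedddchbchhh'
  #3 SA[3]=5  'cfgedchgedddchbchhh'
  #4 SA[4]=17  'chbchhh'
  #5 SA[5]=10  'chgedddchbchhh'
  #6 SA[6]=20  'chhh'
  #7 SA[7]=4  'dcfgedchgedddchbchhh'
  #8 SA[8]=16  'dchbchhh'
  #9 SA[9]=9  'dchgedddchbchhh'
  #10 SA[10]=15  'ddchbchhh'
  #11 SA[11]=14  'dddchbchhh'
  #12 SA[12]=0  'ecbhdcfgedchgedddchbchhh'
  #13 SA[13]=8  'edchgedddchbchhh'
  #14 SA[14]=13  'edddchbchhh'
  #15 SA[15]=6  'fgedchgedddchbchhh'
  #16 SA[16]=7  'gedchgedddchbchhh'
  #17 SA[17]=12  'gedddchbchhh'
  #18 SA[18]=23  'h'
  #19 SA[19]=18  'hbchhh'
  #20 SA[20]=3  'hdcfgedchgedddchbchhh'
  #21 SA[21]=11  'hgedddchbchhh'
  #22 SA[22]=22  'hh'
  #23 SA[23]=21  'hhh'

SA = [19, 2, 1, 5, 17, 10, 20, 4, 16, 9, 15, 14, 0, 8, 13, 6, 7, 12, 23, 18, 3, 11, 22, 21]
i: (SA[i-1],SA[i]) lcp shared
  1: (19,2) 1 'b'
  2: (2,1) 0 ''
  3: (1,5) 1 'c'
  4: (5,17) 1 'c'
  5: (17,10) 2 'ch'
  6: (10,20) 2 'ch'
  7: (20,4) 0 ''
  8: (4,16) 2 'dc'
  9: (16,9) 3 'dch'
  10: (9,15) 1 'd'
  11: (15,14) 2 'dd'
  12: (14,0) 0 ''
  13: (0,8) 1 'e'
  14: (8,13) 2 'ed'
  15: (13,6) 0 ''
  16: (6,7) 0 ''
  17: (7,12) 3 'ged'
  18: (12,23) 0 ''
  19: (23,18) 1 'h'
  20: (18,3) 1 'h'
  21: (3,11) 1 'h'
  22: (11,22) 1 'h'
  23: (22,21) 2 'hh'

n(n+1)/2 = 24·25/2 = 300
Σ LCP = 0 + 1 + 0 + 1 + 1 + 2 + 2 + 0 + 2 + 3 + 1 + 2 + 0 + 1 + 2 + 0 + 0 + 3 + 0 + 1 + 1 + 1 + 1 + 2 = 27
distinct = 300 − 27 = 273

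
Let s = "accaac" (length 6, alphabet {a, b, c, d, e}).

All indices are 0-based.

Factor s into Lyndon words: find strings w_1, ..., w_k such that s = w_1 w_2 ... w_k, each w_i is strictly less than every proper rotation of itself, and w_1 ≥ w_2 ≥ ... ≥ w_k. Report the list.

emit factor 1: 'acc' (i=0, period=3)
emit factor 2: 'aac' (i=3, period=3)

["acc", "aac"]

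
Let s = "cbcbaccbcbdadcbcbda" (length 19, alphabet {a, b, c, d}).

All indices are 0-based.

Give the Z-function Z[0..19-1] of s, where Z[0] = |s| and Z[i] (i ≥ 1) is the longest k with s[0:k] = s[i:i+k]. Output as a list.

[19, 0, 2, 0, 0, 1, 4, 0, 2, 0, 0, 0, 0, 4, 0, 2, 0, 0, 0]

Z[0]=19
i=1: outside box; Z[1]=0
i=2: outside box; Z[2]=2 scan→box=[2,4)
i=3: min(r-i=1, Z[1]=0)=0; Z[3]=0
i=4: outside box; Z[4]=0
i=5: outside box; Z[5]=1 scan→box=[5,6)
i=6: outside box; Z[6]=4 scan→box=[6,10)
i=7: min(r-i=3, Z[1]=0)=0; Z[7]=0
i=8: min(r-i=2, Z[2]=2)=2; Z[8]=2
i=9: min(r-i=1, Z[3]=0)=0; Z[9]=0
i=10: outside box; Z[10]=0
i=11: outside box; Z[11]=0
i=12: outside box; Z[12]=0
i=13: outside box; Z[13]=4 scan→box=[13,17)
i=14: min(r-i=3, Z[1]=0)=0; Z[14]=0
i=15: min(r-i=2, Z[2]=2)=2; Z[15]=2
i=16: min(r-i=1, Z[3]=0)=0; Z[16]=0
i=17: outside box; Z[17]=0
i=18: outside box; Z[18]=0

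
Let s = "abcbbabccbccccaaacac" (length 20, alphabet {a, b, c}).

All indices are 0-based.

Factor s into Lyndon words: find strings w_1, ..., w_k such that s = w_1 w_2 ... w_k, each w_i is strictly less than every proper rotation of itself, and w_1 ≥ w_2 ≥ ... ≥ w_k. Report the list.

emit factor 1: 'abcbbabccbcccc' (i=0, period=14)
emit factor 2: 'aaacac' (i=14, period=6)

["abcbbabccbcccc", "aaacac"]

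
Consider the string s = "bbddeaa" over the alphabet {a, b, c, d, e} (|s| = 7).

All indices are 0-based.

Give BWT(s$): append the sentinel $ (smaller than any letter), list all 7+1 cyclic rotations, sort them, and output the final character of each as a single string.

rank  rotation  last
    0  $bbddeaa  a
    1  a$bbddea  a
    2  aa$bbdde  e
    3  bbddeaa$  $
    4  bddeaa$b  b
    5  ddeaa$bb  b
    6  deaa$bbd  d
    7  eaa$bbdd  d

aae$bbdd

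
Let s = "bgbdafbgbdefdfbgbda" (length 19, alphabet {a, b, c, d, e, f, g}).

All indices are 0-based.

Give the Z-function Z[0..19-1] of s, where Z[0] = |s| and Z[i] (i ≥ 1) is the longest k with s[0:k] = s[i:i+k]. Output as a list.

[19, 0, 1, 0, 0, 0, 4, 0, 1, 0, 0, 0, 0, 0, 5, 0, 1, 0, 0]

Z[0]=19
i=1: outside box; Z[1]=0
i=2: outside box; Z[2]=1 scan→box=[2,3)
i=3: outside box; Z[3]=0
i=4: outside box; Z[4]=0
i=5: outside box; Z[5]=0
i=6: outside box; Z[6]=4 scan→box=[6,10)
i=7: min(r-i=3, Z[1]=0)=0; Z[7]=0
i=8: min(r-i=2, Z[2]=1)=1; Z[8]=1
i=9: min(r-i=1, Z[3]=0)=0; Z[9]=0
i=10: outside box; Z[10]=0
i=11: outside box; Z[11]=0
i=12: outside box; Z[12]=0
i=13: outside box; Z[13]=0
i=14: outside box; Z[14]=5 scan→box=[14,19)
i=15: min(r-i=4, Z[1]=0)=0; Z[15]=0
i=16: min(r-i=3, Z[2]=1)=1; Z[16]=1
i=17: min(r-i=2, Z[3]=0)=0; Z[17]=0
i=18: min(r-i=1, Z[4]=0)=0; Z[18]=0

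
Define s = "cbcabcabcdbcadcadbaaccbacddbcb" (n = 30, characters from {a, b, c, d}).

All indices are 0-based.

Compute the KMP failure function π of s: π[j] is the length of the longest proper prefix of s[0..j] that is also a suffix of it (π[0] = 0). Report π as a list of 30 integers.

π[0] = 0
j=1 s[j]='b': π[1]=0 (border '')
j=2 s[j]='c': π[2]=1 (border 'c')
j=3 s[j]='a': k: 1→0; π[3]=0 (border '')
j=4 s[j]='b': π[4]=0 (border '')
j=5 s[j]='c': π[5]=1 (border 'c')
j=6 s[j]='a': k: 1→0; π[6]=0 (border '')
j=7 s[j]='b': π[7]=0 (border '')
j=8 s[j]='c': π[8]=1 (border 'c')
j=9 s[j]='d': k: 1→0; π[9]=0 (border '')
j=10 s[j]='b': π[10]=0 (border '')
j=11 s[j]='c': π[11]=1 (border 'c')
j=12 s[j]='a': k: 1→0; π[12]=0 (border '')
j=13 s[j]='d': π[13]=0 (border '')
j=14 s[j]='c': π[14]=1 (border 'c')
j=15 s[j]='a': k: 1→0; π[15]=0 (border '')
j=16 s[j]='d': π[16]=0 (border '')
j=17 s[j]='b': π[17]=0 (border '')
j=18 s[j]='a': π[18]=0 (border '')
j=19 s[j]='a': π[19]=0 (border '')
j=20 s[j]='c': π[20]=1 (border 'c')
j=21 s[j]='c': k: 1→0; π[21]=1 (border 'c')
j=22 s[j]='b': π[22]=2 (border 'cb')
j=23 s[j]='a': k: 2→0; π[23]=0 (border '')
j=24 s[j]='c': π[24]=1 (border 'c')
j=25 s[j]='d': k: 1→0; π[25]=0 (border '')
j=26 s[j]='d': π[26]=0 (border '')
j=27 s[j]='b': π[27]=0 (border '')
j=28 s[j]='c': π[28]=1 (border 'c')
j=29 s[j]='b': π[29]=2 (border 'cb')

[0, 0, 1, 0, 0, 1, 0, 0, 1, 0, 0, 1, 0, 0, 1, 0, 0, 0, 0, 0, 1, 1, 2, 0, 1, 0, 0, 0, 1, 2]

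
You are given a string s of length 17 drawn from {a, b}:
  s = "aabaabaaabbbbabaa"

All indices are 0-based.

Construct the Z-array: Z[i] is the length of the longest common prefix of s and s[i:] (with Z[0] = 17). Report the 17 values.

[17, 1, 0, 5, 1, 0, 2, 3, 1, 0, 0, 0, 0, 1, 0, 2, 1]

Z[0]=17
i=1: i≥r, start 0; Z[1]=1 extend→box=[1,2)
i=2: i≥r, start 0; Z[2]=0
i=3: i≥r, start 0; Z[3]=5 extend→box=[3,8)
i=4: min(r-i=4, Z[1]=1)=1; Z[4]=1
i=5: min(r-i=3, Z[2]=0)=0; Z[5]=0
i=6: min(r-i=2, Z[3]=5)=2; Z[6]=2
i=7: min(r-i=1, Z[4]=1)=1; Z[7]=3 extend→box=[7,10)
i=8: min(r-i=2, Z[1]=1)=1; Z[8]=1
i=9: min(r-i=1, Z[2]=0)=0; Z[9]=0
i=10: i≥r, start 0; Z[10]=0
i=11: i≥r, start 0; Z[11]=0
i=12: i≥r, start 0; Z[12]=0
i=13: i≥r, start 0; Z[13]=1 extend→box=[13,14)
i=14: i≥r, start 0; Z[14]=0
i=15: i≥r, start 0; Z[15]=2 extend→box=[15,17)
i=16: min(r-i=1, Z[1]=1)=1; Z[16]=1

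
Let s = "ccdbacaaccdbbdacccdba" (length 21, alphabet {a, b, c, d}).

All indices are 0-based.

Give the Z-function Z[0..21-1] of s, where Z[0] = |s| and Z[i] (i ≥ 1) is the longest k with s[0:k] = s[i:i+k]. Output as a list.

Z[0]=21
i=1: i≥r, start 0; Z[1]=1 extend→box=[1,2)
i=2: i≥r, start 0; Z[2]=0
i=3: i≥r, start 0; Z[3]=0
i=4: i≥r, start 0; Z[4]=0
i=5: i≥r, start 0; Z[5]=1 extend→box=[5,6)
i=6: i≥r, start 0; Z[6]=0
i=7: i≥r, start 0; Z[7]=0
i=8: i≥r, start 0; Z[8]=4 extend→box=[8,12)
i=9: min(r-i=3, Z[1]=1)=1; Z[9]=1
i=10: min(r-i=2, Z[2]=0)=0; Z[10]=0
i=11: min(r-i=1, Z[3]=0)=0; Z[11]=0
i=12: i≥r, start 0; Z[12]=0
i=13: i≥r, start 0; Z[13]=0
i=14: i≥r, start 0; Z[14]=0
i=15: i≥r, start 0; Z[15]=2 extend→box=[15,17)
i=16: min(r-i=1, Z[1]=1)=1; Z[16]=5 extend→box=[16,21)
i=17: min(r-i=4, Z[1]=1)=1; Z[17]=1
i=18: min(r-i=3, Z[2]=0)=0; Z[18]=0
i=19: min(r-i=2, Z[3]=0)=0; Z[19]=0
i=20: min(r-i=1, Z[4]=0)=0; Z[20]=0

[21, 1, 0, 0, 0, 1, 0, 0, 4, 1, 0, 0, 0, 0, 0, 2, 5, 1, 0, 0, 0]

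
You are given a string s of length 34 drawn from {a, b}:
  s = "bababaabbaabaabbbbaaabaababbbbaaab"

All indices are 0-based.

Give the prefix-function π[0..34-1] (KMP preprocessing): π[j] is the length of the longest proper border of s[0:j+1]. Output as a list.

π[0] = 0
j=1 s[j]='a': π[1]=0 (border '')
j=2 s[j]='b': π[2]=1 (border 'b')
j=3 s[j]='a': π[3]=2 (border 'ba')
j=4 s[j]='b': π[4]=3 (border 'bab')
j=5 s[j]='a': π[5]=4 (border 'baba')
j=6 s[j]='a': k: 4→2→0; π[6]=0 (border '')
j=7 s[j]='b': π[7]=1 (border 'b')
j=8 s[j]='b': k: 1→0; π[8]=1 (border 'b')
j=9 s[j]='a': π[9]=2 (border 'ba')
j=10 s[j]='a': k: 2→0; π[10]=0 (border '')
j=11 s[j]='b': π[11]=1 (border 'b')
j=12 s[j]='a': π[12]=2 (border 'ba')
j=13 s[j]='a': k: 2→0; π[13]=0 (border '')
j=14 s[j]='b': π[14]=1 (border 'b')
j=15 s[j]='b': k: 1→0; π[15]=1 (border 'b')
j=16 s[j]='b': k: 1→0; π[16]=1 (border 'b')
j=17 s[j]='b': k: 1→0; π[17]=1 (border 'b')
j=18 s[j]='a': π[18]=2 (border 'ba')
j=19 s[j]='a': k: 2→0; π[19]=0 (border '')
j=20 s[j]='a': π[20]=0 (border '')
j=21 s[j]='b': π[21]=1 (border 'b')
j=22 s[j]='a': π[22]=2 (border 'ba')
j=23 s[j]='a': k: 2→0; π[23]=0 (border '')
j=24 s[j]='b': π[24]=1 (border 'b')
j=25 s[j]='a': π[25]=2 (border 'ba')
j=26 s[j]='b': π[26]=3 (border 'bab')
j=27 s[j]='b': k: 3→1→0; π[27]=1 (border 'b')
j=28 s[j]='b': k: 1→0; π[28]=1 (border 'b')
j=29 s[j]='b': k: 1→0; π[29]=1 (border 'b')
j=30 s[j]='a': π[30]=2 (border 'ba')
j=31 s[j]='a': k: 2→0; π[31]=0 (border '')
j=32 s[j]='a': π[32]=0 (border '')
j=33 s[j]='b': π[33]=1 (border 'b')

[0, 0, 1, 2, 3, 4, 0, 1, 1, 2, 0, 1, 2, 0, 1, 1, 1, 1, 2, 0, 0, 1, 2, 0, 1, 2, 3, 1, 1, 1, 2, 0, 0, 1]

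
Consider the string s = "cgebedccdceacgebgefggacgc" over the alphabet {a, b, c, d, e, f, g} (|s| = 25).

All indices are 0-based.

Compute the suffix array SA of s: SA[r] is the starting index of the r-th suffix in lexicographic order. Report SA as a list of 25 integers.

rank | idx | suffix
   0 |  21 | acgc
   1 |  11 | acgebgefggacgc
   2 |   3 | bedccdceacgebgefggacgc
   3 |  15 | bgefggacgc
   4 |  24 | c
   5 |   6 | ccdceacgebgefggacgc
   6 |   7 | cdceacgebgefggacgc
   7 |   9 | ceacgebgefggacgc
   8 |  22 | cgc
   9 |   0 | cgebedccdceacgebgefggacgc
  10 |  12 | cgebgefggacgc
  11 |   5 | dccdceacgebgefggacgc
  12 |   8 | dceacgebgefggacgc
  13 |  10 | eacgebgefggacgc
  14 |   2 | ebedccdceacgebgefggacgc
  15 |  14 | ebgefggacgc
  16 |   4 | edccdceacgebgefggacgc
  17 |  17 | efggacgc
  18 |  18 | fggacgc
  19 |  20 | gacgc
  20 |  23 | gc
  21 |   1 | gebedccdceacgebgefggacgc
  22 |  13 | gebgefggacgc
  23 |  16 | gefggacgc
  24 |  19 | ggacgc

[21, 11, 3, 15, 24, 6, 7, 9, 22, 0, 12, 5, 8, 10, 2, 14, 4, 17, 18, 20, 23, 1, 13, 16, 19]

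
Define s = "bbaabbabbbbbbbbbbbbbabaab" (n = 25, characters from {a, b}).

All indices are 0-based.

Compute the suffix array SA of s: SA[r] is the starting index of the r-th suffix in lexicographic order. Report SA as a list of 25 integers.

sorted suffixes:
  #0 SA[0]=22  'aab'
  #1 SA[1]=2  'aabbabbbbbbbbbbbbbabaab'
  #2 SA[2]=23  'ab'
  #3 SA[3]=20  'abaab'
  #4 SA[4]=3  'abbabbbbbbbbbbbbbabaab'
  #5 SA[5]=6  'abbbbbbbbbbbbbabaab'
  #6 SA[6]=24  'b'
  #7 SA[7]=21  'baab'
  #8 SA[8]=1  'baabbabbbbbbbbbbbbbabaab'
  #9 SA[9]=19  'babaab'
  #10 SA[10]=5  'babbbbbbbbbbbbbabaab'
  #11 SA[11]=0  'bbaabbabbbbbbbbbbbbbabaab'
  #12 SA[12]=18  'bbabaab'
  #13 SA[13]=4  'bbabbbbbbbbbbbbbabaab'
  #14 SA[14]=17  'bbbabaab'
  #15 SA[15]=16  'bbbbabaab'
  #16 SA[16]=15  'bbbbbabaab'
  #17 SA[17]=14  'bbbbbbabaab'
  #18 SA[18]=13  'bbbbbbbabaab'
  #19 SA[19]=12  'bbbbbbbbabaab'
  #20 SA[20]=11  'bbbbbbbbbabaab'
  #21 SA[21]=10  'bbbbbbbbbbabaab'
  #22 SA[22]=9  'bbbbbbbbbbbabaab'
  #23 SA[23]=8  'bbbbbbbbbbbbabaab'
  #24 SA[24]=7  'bbbbbbbbbbbbbabaab'

[22, 2, 23, 20, 3, 6, 24, 21, 1, 19, 5, 0, 18, 4, 17, 16, 15, 14, 13, 12, 11, 10, 9, 8, 7]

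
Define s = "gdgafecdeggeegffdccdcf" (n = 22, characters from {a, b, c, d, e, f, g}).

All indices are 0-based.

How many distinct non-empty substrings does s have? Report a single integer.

234

rank→(start, suffix):
  0 → (3, 'afecdeggeegffdccdcf')
  1 → (17, 'ccdcf')
  2 → (18, 'cdcf')
  3 → (6, 'cdeggeegffdccdcf')
  4 → (20, 'cf')
  5 → (16, 'dccdcf')
  6 → (19, 'dcf')
  7 → (7, 'deggeegffdccdcf')
  8 → (1, 'dgafecdeggeegffdccdcf')
  9 → (5, 'ecdeggeegffdccdcf')
  10 → (11, 'eegffdccdcf')
  11 → (12, 'egffdccdcf')
  12 → (8, 'eggeegffdccdcf')
  13 → (21, 'f')
  14 → (15, 'fdccdcf')
  15 → (4, 'fecdeggeegffdccdcf')
  16 → (14, 'ffdccdcf')
  17 → (2, 'gafecdeggeegffdccdcf')
  18 → (0, 'gdgafecdeggeegffdccdcf')
  19 → (10, 'geegffdccdcf')
  20 → (13, 'gffdccdcf')
  21 → (9, 'ggeegffdccdcf')

SA = [3, 17, 18, 6, 20, 16, 19, 7, 1, 5, 11, 12, 8, 21, 15, 4, 14, 2, 0, 10, 13, 9]
i: (SA[i-1],SA[i]) lcp shared
  1: (3,17) 0 ''
  2: (17,18) 1 'c'
  3: (18,6) 2 'cd'
  4: (6,20) 1 'c'
  5: (20,16) 0 ''
  6: (16,19) 2 'dc'
  7: (19,7) 1 'd'
  8: (7,1) 1 'd'
  9: (1,5) 0 ''
  10: (5,11) 1 'e'
  11: (11,12) 1 'e'
  12: (12,8) 2 'eg'
  13: (8,21) 0 ''
  14: (21,15) 1 'f'
  15: (15,4) 1 'f'
  16: (4,14) 1 'f'
  17: (14,2) 0 ''
  18: (2,0) 1 'g'
  19: (0,10) 1 'g'
  20: (10,13) 1 'g'
  21: (13,9) 1 'g'

n(n+1)/2 = 22·23/2 = 253
Σ LCP = 0 + 0 + 1 + 2 + 1 + 0 + 2 + 1 + 1 + 0 + 1 + 1 + 2 + 0 + 1 + 1 + 1 + 0 + 1 + 1 + 1 + 1 = 19
distinct = 253 − 19 = 234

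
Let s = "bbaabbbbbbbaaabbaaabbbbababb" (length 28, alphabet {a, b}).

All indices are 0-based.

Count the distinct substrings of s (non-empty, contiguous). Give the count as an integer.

314

sorted suffixes:
  #0 SA[0]=11  'aaabbaaabbbbababb'
  #1 SA[1]=16  'aaabbbbababb'
  #2 SA[2]=12  'aabbaaabbbbababb'
  #3 SA[3]=17  'aabbbbababb'
  #4 SA[4]=2  'aabbbbbbbaaabbaaabbbbababb'
  #5 SA[5]=23  'ababb'
  #6 SA[6]=25  'abb'
  #7 SA[7]=13  'abbaaabbbbababb'
  #8 SA[8]=18  'abbbbababb'
  #9 SA[9]=3  'abbbbbbbaaabbaaabbbbababb'
  #10 SA[10]=27  'b'
  #11 SA[11]=10  'baaabbaaabbbbababb'
  #12 SA[12]=15  'baaabbbbababb'
  #13 SA[13]=1  'baabbbbbbbaaabbaaabbbbababb'
  #14 SA[14]=22  'bababb'
  #15 SA[15]=24  'babb'
  #16 SA[16]=26  'bb'
  #17 SA[17]=9  'bbaaabbaaabbbbababb'
  #18 SA[18]=14  'bbaaabbbbababb'
  #19 SA[19]=0  'bbaabbbbbbbaaabbaaabbbbababb'
  #20 SA[20]=21  'bbababb'
  #21 SA[21]=8  'bbbaaabbaaabbbbababb'
  #22 SA[22]=20  'bbbababb'
  #23 SA[23]=7  'bbbbaaabbaaabbbbababb'
  #24 SA[24]=19  'bbbbababb'
  #25 SA[25]=6  'bbbbbaaabbaaabbbbababb'
  #26 SA[26]=5  'bbbbbbaaabbaaabbbbababb'
  #27 SA[27]=4  'bbbbbbbaaabbaaabbbbababb'

SA = [11, 16, 12, 17, 2, 23, 25, 13, 18, 3, 27, 10, 15, 1, 22, 24, 26, 9, 14, 0, 21, 8, 20, 7, 19, 6, 5, 4]
[i] adj suffixes → lcp
  [1] 11/16 → 5 ('aaabb')
  [2] 16/12 → 2 ('aa')
  [3] 12/17 → 4 ('aabb')
  [4] 17/2 → 6 ('aabbbb')
  [5] 2/23 → 1 ('a')
  [6] 23/25 → 2 ('ab')
  [7] 25/13 → 3 ('abb')
  [8] 13/18 → 3 ('abb')
  [9] 18/3 → 5 ('abbbb')
  [10] 3/27 → 0 ('')
  [11] 27/10 → 1 ('b')
  [12] 10/15 → 6 ('baaabb')
  [13] 15/1 → 3 ('baa')
  [14] 1/22 → 2 ('ba')
  [15] 22/24 → 3 ('bab')
  [16] 24/26 → 1 ('b')
  [17] 26/9 → 2 ('bb')
  [18] 9/14 → 7 ('bbaaabb')
  [19] 14/0 → 4 ('bbaa')
  [20] 0/21 → 3 ('bba')
  [21] 21/8 → 2 ('bb')
  [22] 8/20 → 4 ('bbba')
  [23] 20/7 → 3 ('bbb')
  [24] 7/19 → 5 ('bbbba')
  [25] 19/6 → 4 ('bbbb')
  [26] 6/5 → 5 ('bbbbb')
  [27] 5/4 → 6 ('bbbbbb')

n(n+1)/2 = 28·29/2 = 406
Σ LCP = 0 + 5 + 2 + 4 + 6 + 1 + 2 + 3 + 3 + 5 + 0 + 1 + 6 + 3 + 2 + 3 + 1 + 2 + 7 + 4 + 3 + 2 + 4 + 3 + 5 + 4 + 5 + 6 = 92
distinct = 406 − 92 = 314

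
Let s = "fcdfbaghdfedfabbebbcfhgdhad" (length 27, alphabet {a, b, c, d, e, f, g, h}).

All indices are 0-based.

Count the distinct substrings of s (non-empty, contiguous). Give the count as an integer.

rank→(start, suffix):
  0 → (13, 'abbebbcfhgdhad')
  1 → (25, 'ad')
  2 → (5, 'aghdfedfabbebbcfhgdhad')
  3 → (4, 'baghdfedfabbebbcfhgdhad')
  4 → (17, 'bbcfhgdhad')
  5 → (14, 'bbebbcfhgdhad')
  6 → (18, 'bcfhgdhad')
  7 → (15, 'bebbcfhgdhad')
  8 → (1, 'cdfbaghdfedfabbebbcfhgdhad')
  9 → (19, 'cfhgdhad')
  10 → (26, 'd')
  11 → (11, 'dfabbebbcfhgdhad')
  12 → (2, 'dfbaghdfedfabbebbcfhgdhad')
  13 → (8, 'dfedfabbebbcfhgdhad')
  14 → (23, 'dhad')
  15 → (16, 'ebbcfhgdhad')
  16 → (10, 'edfabbebbcfhgdhad')
  17 → (12, 'fabbebbcfhgdhad')
  18 → (3, 'fbaghdfedfabbebbcfhgdhad')
  19 → (0, 'fcdfbaghdfedfabbebbcfhgdhad')
  20 → (9, 'fedfabbebbcfhgdhad')
  21 → (20, 'fhgdhad')
  22 → (22, 'gdhad')
  23 → (6, 'ghdfedfabbebbcfhgdhad')
  24 → (24, 'had')
  25 → (7, 'hdfedfabbebbcfhgdhad')
  26 → (21, 'hgdhad')

SA = [13, 25, 5, 4, 17, 14, 18, 15, 1, 19, 26, 11, 2, 8, 23, 16, 10, 12, 3, 0, 9, 20, 22, 6, 24, 7, 21]
i: (SA[i-1],SA[i]) lcp shared
  1: (13,25) 1 'a'
  2: (25,5) 1 'a'
  3: (5,4) 0 ''
  4: (4,17) 1 'b'
  5: (17,14) 2 'bb'
  6: (14,18) 1 'b'
  7: (18,15) 1 'b'
  8: (15,1) 0 ''
  9: (1,19) 1 'c'
  10: (19,26) 0 ''
  11: (26,11) 1 'd'
  12: (11,2) 2 'df'
  13: (2,8) 2 'df'
  14: (8,23) 1 'd'
  15: (23,16) 0 ''
  16: (16,10) 1 'e'
  17: (10,12) 0 ''
  18: (12,3) 1 'f'
  19: (3,0) 1 'f'
  20: (0,9) 1 'f'
  21: (9,20) 1 'f'
  22: (20,22) 0 ''
  23: (22,6) 1 'g'
  24: (6,24) 0 ''
  25: (24,7) 1 'h'
  26: (7,21) 1 'h'

n(n+1)/2 = 27·28/2 = 378
Σ LCP = 0 + 1 + 1 + 0 + 1 + 2 + 1 + 1 + 0 + 1 + 0 + 1 + 2 + 2 + 1 + 0 + 1 + 0 + 1 + 1 + 1 + 1 + 0 + 1 + 0 + 1 + 1 = 22
distinct = 378 − 22 = 356

356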